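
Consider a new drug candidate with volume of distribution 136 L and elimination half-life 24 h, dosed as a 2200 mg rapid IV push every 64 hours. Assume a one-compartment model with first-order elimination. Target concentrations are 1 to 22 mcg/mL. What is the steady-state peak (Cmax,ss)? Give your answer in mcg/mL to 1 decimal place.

Over one 64-h interval, 64/24 ≈ 2.6667 half-lives elapse, leaving f ≈ 0.1575 of each dose.
At steady state, accumulation factor R = 1/(1 − e^(−kτ)) ≈ 1.1869.
Single-dose peak C₀ = D/Vd = 2200/136 ≈ 16.176 mcg/mL.
Steady-state peak Cmax,ss = C₀·R ≈ 16.176 × 1.1869 ≈ 19.199 mcg/mL.
Peak 19.2 mcg/mL vs MTC 22 mcg/mL: below toxic threshold.

19.2 mcg/mL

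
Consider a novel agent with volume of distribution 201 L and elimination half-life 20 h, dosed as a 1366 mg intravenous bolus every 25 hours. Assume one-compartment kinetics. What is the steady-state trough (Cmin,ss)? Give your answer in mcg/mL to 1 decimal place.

4.9 mcg/mL

τ/t½ = 25/20 ≈ 1.25, so fraction remaining f = (1/2)^(25/20) ≈ 0.4204.
Each bolus raises the concentration by D/Vd = 1366/201 ≈ 6.796 mcg/mL.
Steady-state trough Cmin,ss = C₀·f/(1−f) ≈ 6.796 × 0.4204/0.5796 ≈ 4.929 mcg/mL.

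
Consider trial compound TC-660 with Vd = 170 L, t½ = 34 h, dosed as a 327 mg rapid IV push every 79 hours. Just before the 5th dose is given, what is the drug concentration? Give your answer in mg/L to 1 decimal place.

f = (1/2)^(τ/t½) = (1/2)^(79/34) ≈ 0.1998.
C₀ = D/Vd = 327/170 ≈ 1.924 mg/L.
Before the 5th dose, 4 doses have been given. Superposition: Cmin = C₀·(f + f² + … + f^4).
≈ 1.924 × (0.1998 + 0.0399 + 0.0080 + 0.0016) ≈ 1.924 × 0.2493 ≈ 0.480 mg/L.

0.5 mg/L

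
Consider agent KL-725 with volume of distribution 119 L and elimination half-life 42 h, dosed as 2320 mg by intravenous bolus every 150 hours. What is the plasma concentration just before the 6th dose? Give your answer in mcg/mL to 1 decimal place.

f = (1/2)^(τ/t½) = (1/2)^(150/42) ≈ 0.0841.
C₀ = D/Vd = 2320/119 ≈ 19.496 mcg/mL.
Before the 6th dose, 5 doses have been given. Superposition: Cmin = C₀·(f + f² + … + f^5).
≈ 19.496 × (0.0841 + 0.0071 + 0.0006 + 0.0001 + 0.0000) ≈ 19.496 × 0.0919 ≈ 1.792 mcg/mL.

1.8 mcg/mL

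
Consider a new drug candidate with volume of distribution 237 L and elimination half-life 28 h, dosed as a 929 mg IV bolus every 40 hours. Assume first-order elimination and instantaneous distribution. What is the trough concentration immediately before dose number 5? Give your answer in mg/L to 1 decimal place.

2.3 mg/L

f = (1/2)^(τ/t½) = (1/2)^(40/28) ≈ 0.3715.
C₀ = D/Vd = 929/237 ≈ 3.920 mg/L.
Before the 5th dose, 4 doses have been given. Superposition: Cmin = C₀·(f + f² + … + f^4).
≈ 3.920 × (0.3715 + 0.1380 + 0.0513 + 0.0190) ≈ 3.920 × 0.5798 ≈ 2.273 mg/L.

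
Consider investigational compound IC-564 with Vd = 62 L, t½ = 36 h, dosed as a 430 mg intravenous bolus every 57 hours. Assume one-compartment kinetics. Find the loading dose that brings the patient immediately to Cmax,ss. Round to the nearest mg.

f = (1/2)^(57/36) ≈ 0.333710; accumulation ratio R = 1/(1−f) ≈ 1.50085.
Loading dose to hit Cmax,ss on first dose: D_load = D_maint·R ≈ 430 × 1.50085 ≈ 645.37 mg.

645 mg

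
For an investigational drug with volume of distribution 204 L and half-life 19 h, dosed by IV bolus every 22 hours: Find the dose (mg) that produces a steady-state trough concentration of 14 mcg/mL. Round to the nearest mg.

τ/t½ = 22/19 ≈ 1.1579, so f = (1/2)^(22/19) ≈ 0.448166.
Cmin,ss = (D/Vd)·f/(1−f), so D = Cmin,ss·Vd·(1−f)/f.
D = 14 × 204 × (1−f)/f ≈ 14 × 204 × 1.23132 ≈ 3516.65 mg.

3517 mg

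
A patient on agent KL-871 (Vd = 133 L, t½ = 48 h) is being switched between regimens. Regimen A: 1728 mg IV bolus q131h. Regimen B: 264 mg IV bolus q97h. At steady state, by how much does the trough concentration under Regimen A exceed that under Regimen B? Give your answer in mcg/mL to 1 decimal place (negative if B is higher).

Regimen A: f = (1/2)^(131/48) ≈ 0.1508; Cmin,ss = (1728/133)·f/(1−f) ≈ 2.307 mcg/mL.
Regimen B: f = (1/2)^(97/48) ≈ 0.2464; Cmin,ss = (264/133)·f/(1−f) ≈ 0.649 mcg/mL.
Difference ≈ 2.307 − 0.649 ≈ 1.658 mcg/mL.

1.7 mcg/mL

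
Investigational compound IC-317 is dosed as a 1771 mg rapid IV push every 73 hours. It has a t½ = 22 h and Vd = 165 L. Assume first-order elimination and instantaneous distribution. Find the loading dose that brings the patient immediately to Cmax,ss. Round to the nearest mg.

f = (1/2)^(73/22) ≈ 0.100260; accumulation ratio R = 1/(1−f) ≈ 1.11143.
Loading dose to hit Cmax,ss on first dose: D_load = D_maint·R ≈ 1771 × 1.11143 ≈ 1968.34 mg.

1968 mg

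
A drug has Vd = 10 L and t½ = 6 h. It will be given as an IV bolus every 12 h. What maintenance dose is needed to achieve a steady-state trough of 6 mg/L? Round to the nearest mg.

180 mg

τ/t½ = 12/6 ≈ 2, so f = (1/2)^(12/6) ≈ 0.250000.
Cmin,ss = (D/Vd)·f/(1−f), so D = Cmin,ss·Vd·(1−f)/f.
D = 6 × 10 × (1−f)/f ≈ 6 × 10 × 3.00000 ≈ 180.00 mg.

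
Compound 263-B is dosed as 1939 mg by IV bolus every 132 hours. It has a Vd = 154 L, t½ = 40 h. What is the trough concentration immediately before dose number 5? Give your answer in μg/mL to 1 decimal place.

f = (1/2)^(τ/t½) = (1/2)^(132/40) ≈ 0.1015.
C₀ = D/Vd = 1939/154 ≈ 12.591 μg/mL.
Before the 5th dose, 4 doses have been given. Superposition: Cmin = C₀·(f + f² + … + f^4).
≈ 12.591 × (0.1015 + 0.0103 + 0.0010 + 0.0001) ≈ 12.591 × 0.1129 ≈ 1.422 μg/mL.

1.4 μg/mL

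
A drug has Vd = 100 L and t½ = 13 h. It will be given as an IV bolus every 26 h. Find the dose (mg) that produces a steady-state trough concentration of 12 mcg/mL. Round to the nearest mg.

3600 mg

τ/t½ = 26/13 ≈ 2, so f = (1/2)^(26/13) ≈ 0.250000.
Cmin,ss = (D/Vd)·f/(1−f), so D = Cmin,ss·Vd·(1−f)/f.
D = 12 × 100 × (1−f)/f ≈ 12 × 100 × 3.00000 ≈ 3600.00 mg.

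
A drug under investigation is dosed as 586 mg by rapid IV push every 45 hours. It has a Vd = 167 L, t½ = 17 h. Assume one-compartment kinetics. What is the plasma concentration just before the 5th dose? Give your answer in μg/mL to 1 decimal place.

f = (1/2)^(τ/t½) = (1/2)^(45/17) ≈ 0.1596.
C₀ = D/Vd = 586/167 ≈ 3.509 μg/mL.
Before the 5th dose, 4 doses have been given. Superposition: Cmin = C₀·(f + f² + … + f^4).
≈ 3.509 × (0.1596 + 0.0255 + 0.0041 + 0.0006) ≈ 3.509 × 0.1898 ≈ 0.666 μg/mL.

0.7 μg/mL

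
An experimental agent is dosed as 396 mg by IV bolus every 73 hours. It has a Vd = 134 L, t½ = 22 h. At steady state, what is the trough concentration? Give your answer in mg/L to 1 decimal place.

0.3 mg/L

k = ln2/t½ = ln2/22 ≈ 0.031507 h⁻¹; fraction remaining f = e^(−kτ) = e^(−0.031507×73) ≈ 0.1003.
Single-dose peak C₀ = D/Vd = 396/134 ≈ 2.955 mg/L.
Steady-state trough Cmin,ss = C₀·f/(1−f) ≈ 2.955 × 0.1003/0.8997 ≈ 0.329 mg/L.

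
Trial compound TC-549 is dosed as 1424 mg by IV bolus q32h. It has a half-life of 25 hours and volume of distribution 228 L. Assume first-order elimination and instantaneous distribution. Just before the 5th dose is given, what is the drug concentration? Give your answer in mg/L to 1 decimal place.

4.2 mg/L

f = (1/2)^(τ/t½) = (1/2)^(32/25) ≈ 0.4118.
C₀ = D/Vd = 1424/228 ≈ 6.246 mg/L.
Before the 5th dose, 4 doses have been given. Superposition: Cmin = C₀·(f + f² + … + f^4).
≈ 6.246 × (0.4118 + 0.1696 + 0.0698 + 0.0288) ≈ 6.246 × 0.6800 ≈ 4.247 mg/L.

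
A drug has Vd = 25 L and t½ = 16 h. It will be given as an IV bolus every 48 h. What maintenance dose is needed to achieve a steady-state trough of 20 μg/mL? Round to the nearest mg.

3500 mg

τ/t½ = 48/16 ≈ 3, so f = (1/2)^(48/16) ≈ 0.125000.
Cmin,ss = (D/Vd)·f/(1−f), so D = Cmin,ss·Vd·(1−f)/f.
D = 20 × 25 × (1−f)/f ≈ 20 × 25 × 7.00000 ≈ 3500.00 mg.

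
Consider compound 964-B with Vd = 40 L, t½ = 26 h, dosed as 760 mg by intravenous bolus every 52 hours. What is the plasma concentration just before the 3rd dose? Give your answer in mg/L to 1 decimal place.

5.9 mg/L

f = (1/2)^(τ/t½) = (1/2)^(52/26) ≈ 0.2500.
C₀ = D/Vd = 760/40 ≈ 19.000 mg/L.
Before the 3rd dose, 2 doses have been given. Superposition: Cmin = C₀·(f + f²).
≈ 19.000 × (0.2500 + 0.0625) ≈ 19.000 × 0.3125 ≈ 5.938 mg/L.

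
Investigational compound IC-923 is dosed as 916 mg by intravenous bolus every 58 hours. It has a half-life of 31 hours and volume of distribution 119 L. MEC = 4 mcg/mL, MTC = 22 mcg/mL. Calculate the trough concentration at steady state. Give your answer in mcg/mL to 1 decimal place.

Over one 58-h interval, 58/31 ≈ 1.871 half-lives elapse, leaving f ≈ 0.2734 of each dose.
Accumulation ratio R = 1/(1 − f) ≈ 1/0.7266 ≈ 1.3763.
Each bolus raises the concentration by D/Vd = 916/119 ≈ 7.697 mcg/mL.
Steady-state peak Cmax,ss = C₀·R ≈ 7.697 × 1.3763 ≈ 10.593 mcg/mL.
Steady-state trough Cmin,ss = Cmax,ss·f ≈ 10.593 × 0.2734 ≈ 2.896 mcg/mL.
Trough 2.9 mcg/mL vs MEC 4 mcg/mL: subtherapeutic.

2.9 mcg/mL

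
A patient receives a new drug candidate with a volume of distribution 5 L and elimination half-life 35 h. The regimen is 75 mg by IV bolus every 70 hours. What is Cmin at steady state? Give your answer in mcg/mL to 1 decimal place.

5.0 mcg/mL

τ = 70 h = 2 half-lives, so f = (1/2)^2 = 0.25.
Accumulation ratio R = 1/(1 − f) = 1/0.75 = 4/3.
Single-dose peak C₀ = D/Vd = 75/5 = 15 mcg/mL.
Steady-state peak Cmax,ss = C₀·R = 15 × 4/3 ≈ 20.000 mcg/mL.
Steady-state trough Cmin,ss = Cmax,ss·f ≈ 20.000 × 0.25 ≈ 5.000 mcg/mL.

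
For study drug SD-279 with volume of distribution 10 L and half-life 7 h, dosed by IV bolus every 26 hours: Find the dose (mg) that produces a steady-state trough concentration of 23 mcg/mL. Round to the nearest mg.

τ/t½ = 26/7 ≈ 3.7143, so f = (1/2)^(26/7) ≈ 0.076188.
Cmin,ss = (D/Vd)·f/(1−f), so D = Cmin,ss·Vd·(1−f)/f.
D = 23 × 10 × (1−f)/f ≈ 23 × 10 × 12.12543 ≈ 2788.85 mg.

2789 mg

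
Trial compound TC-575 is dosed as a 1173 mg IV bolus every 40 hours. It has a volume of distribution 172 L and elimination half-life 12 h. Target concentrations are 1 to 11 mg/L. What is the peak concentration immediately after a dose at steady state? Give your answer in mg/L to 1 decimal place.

7.6 mg/L

τ/t½ = 40/12 ≈ 3.3333, so fraction remaining f = (1/2)^(40/12) ≈ 0.0992.
Accumulation ratio R = 1/(1 − f) ≈ 1/0.9008 ≈ 1.1101.
Single-dose peak C₀ = D/Vd = 1173/172 ≈ 6.820 mg/L.
Steady-state peak Cmax,ss = C₀·R ≈ 6.820 × 1.1101 ≈ 7.571 mg/L.
Peak 7.6 mg/L vs MTC 11 mg/L: below toxic threshold.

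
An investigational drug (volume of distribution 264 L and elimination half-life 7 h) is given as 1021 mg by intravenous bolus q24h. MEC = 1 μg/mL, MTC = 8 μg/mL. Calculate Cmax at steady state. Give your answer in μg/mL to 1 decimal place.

k = ln2/t½ = ln2/7 ≈ 0.099021 h⁻¹; fraction remaining f = e^(−kτ) = e^(−0.099021×24) ≈ 0.0929.
At steady state, accumulation factor R = 1/(1 − e^(−kτ)) ≈ 1.1024.
Each bolus raises the concentration by D/Vd = 1021/264 ≈ 3.867 μg/mL.
Cmax,ss = C₀/(1 − f) ≈ 3.867/0.9071 ≈ 4.263 μg/mL.
Peak 4.3 μg/mL vs MTC 8 μg/mL: below toxic threshold.

4.3 μg/mL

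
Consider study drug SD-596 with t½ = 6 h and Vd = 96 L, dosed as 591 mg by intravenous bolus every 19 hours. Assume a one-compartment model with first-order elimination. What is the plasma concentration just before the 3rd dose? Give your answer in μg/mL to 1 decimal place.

f = (1/2)^(τ/t½) = (1/2)^(19/6) ≈ 0.1114.
C₀ = D/Vd = 591/96 ≈ 6.156 μg/mL.
Before the 3rd dose, 2 doses have been given. Superposition: Cmin = C₀·(f + f²).
≈ 6.156 × (0.1114 + 0.0124) ≈ 6.156 × 0.1238 ≈ 0.762 μg/mL.

0.8 μg/mL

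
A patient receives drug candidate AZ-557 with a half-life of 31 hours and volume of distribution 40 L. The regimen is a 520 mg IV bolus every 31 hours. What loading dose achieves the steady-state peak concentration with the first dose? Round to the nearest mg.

f = (1/2)^(31/31) ≈ 0.500000; accumulation ratio R = 1/(1−f) ≈ 2.00000.
Loading dose to hit Cmax,ss on first dose: D_load = D_maint·R ≈ 520 × 2.00000 ≈ 1040.00 mg.

1040 mg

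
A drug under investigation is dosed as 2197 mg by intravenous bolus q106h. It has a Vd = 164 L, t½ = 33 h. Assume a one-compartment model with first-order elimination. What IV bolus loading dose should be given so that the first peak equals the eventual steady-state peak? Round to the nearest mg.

2463 mg

f = (1/2)^(106/33) ≈ 0.107908; accumulation ratio R = 1/(1−f) ≈ 1.12096.
Loading dose to hit Cmax,ss on first dose: D_load = D_maint·R ≈ 2197 × 1.12096 ≈ 2462.75 mg.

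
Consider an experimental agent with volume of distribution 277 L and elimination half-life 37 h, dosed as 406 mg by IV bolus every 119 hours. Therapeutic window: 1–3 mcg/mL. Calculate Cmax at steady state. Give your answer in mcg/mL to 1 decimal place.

k = ln2/t½ = ln2/37 ≈ 0.018734 h⁻¹; fraction remaining f = e^(−kτ) = e^(−0.018734×119) ≈ 0.1076.
Accumulation ratio R = 1/(1 − f) ≈ 1/0.8924 ≈ 1.1206.
Single-dose peak C₀ = D/Vd = 406/277 ≈ 1.466 mcg/mL.
Cmax,ss = C₀/(1 − f) ≈ 1.466/0.8924 ≈ 1.643 mcg/mL.
Peak 1.6 mcg/mL vs MTC 3 mcg/mL: below toxic threshold.

1.6 mcg/mL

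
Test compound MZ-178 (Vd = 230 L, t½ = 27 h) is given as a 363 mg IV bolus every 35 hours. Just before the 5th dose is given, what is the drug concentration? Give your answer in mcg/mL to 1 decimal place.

1.1 mcg/mL

f = (1/2)^(τ/t½) = (1/2)^(35/27) ≈ 0.4072.
C₀ = D/Vd = 363/230 ≈ 1.578 mcg/mL.
Before the 5th dose, 4 doses have been given. Superposition: Cmin = C₀·(f + f² + … + f^4).
≈ 1.578 × (0.4072 + 0.1658 + 0.0675 + 0.0275) ≈ 1.578 × 0.6680 ≈ 1.054 mcg/mL.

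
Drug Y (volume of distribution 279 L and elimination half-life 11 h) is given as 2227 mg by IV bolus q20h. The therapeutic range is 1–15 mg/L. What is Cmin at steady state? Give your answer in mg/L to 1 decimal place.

k = ln2/t½ = ln2/11 ≈ 0.063013 h⁻¹; fraction remaining f = e^(−kτ) = e^(−0.063013×20) ≈ 0.2836.
Accumulation ratio R = 1/(1 − f) ≈ 1/0.7164 ≈ 1.3959.
Each bolus raises the concentration by D/Vd = 2227/279 ≈ 7.982 mg/L.
Steady-state peak Cmax,ss = C₀·R ≈ 7.982 × 1.3959 ≈ 11.142 mg/L.
Steady-state trough Cmin,ss = Cmax,ss·f ≈ 11.142 × 0.2836 ≈ 3.160 mg/L.
Trough 3.2 mg/L vs MEC 1 mg/L: adequate.

3.2 mg/L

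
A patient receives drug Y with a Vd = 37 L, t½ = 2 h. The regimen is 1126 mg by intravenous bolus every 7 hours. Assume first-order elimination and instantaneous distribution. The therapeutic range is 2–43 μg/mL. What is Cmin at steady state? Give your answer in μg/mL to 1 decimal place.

3.0 μg/mL

τ/t½ = 7/2 ≈ 3.5, so fraction remaining f = (1/2)^(7/2) ≈ 0.0884.
Single-dose peak C₀ = D/Vd = 1126/37 ≈ 30.432 μg/mL.
Steady-state trough Cmin,ss = C₀·f/(1−f) ≈ 30.432 × 0.0884/0.9116 ≈ 2.951 μg/mL.
Trough 3.0 μg/mL vs MEC 2 μg/mL: adequate.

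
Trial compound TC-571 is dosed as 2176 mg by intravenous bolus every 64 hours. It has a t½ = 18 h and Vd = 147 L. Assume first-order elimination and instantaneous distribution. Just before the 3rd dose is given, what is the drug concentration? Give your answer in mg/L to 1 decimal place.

1.4 mg/L

f = (1/2)^(τ/t½) = (1/2)^(64/18) ≈ 0.0850.
C₀ = D/Vd = 2176/147 ≈ 14.803 mg/L.
Before the 3rd dose, 2 doses have been given. Superposition: Cmin = C₀·(f + f²).
≈ 14.803 × (0.0850 + 0.0072) ≈ 14.803 × 0.0922 ≈ 1.365 mg/L.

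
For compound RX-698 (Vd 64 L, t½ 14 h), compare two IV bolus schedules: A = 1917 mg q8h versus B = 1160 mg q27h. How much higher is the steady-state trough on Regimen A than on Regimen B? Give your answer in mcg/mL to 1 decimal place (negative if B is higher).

Regimen A: f = (1/2)^(8/14) ≈ 0.6730; Cmin,ss = (1917/64)·f/(1−f) ≈ 61.647 mcg/mL.
Regimen B: f = (1/2)^(27/14) ≈ 0.2627; Cmin,ss = (1160/64)·f/(1−f) ≈ 6.458 mcg/mL.
Difference ≈ 61.647 − 6.458 ≈ 55.189 mcg/mL.

55.2 mcg/mL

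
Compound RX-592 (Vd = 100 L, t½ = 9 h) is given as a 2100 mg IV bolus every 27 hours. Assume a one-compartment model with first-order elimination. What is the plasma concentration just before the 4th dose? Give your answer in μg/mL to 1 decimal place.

f = (1/2)^(τ/t½) = (1/2)^(27/9) ≈ 0.1250.
C₀ = D/Vd = 2100/100 ≈ 21.000 μg/mL.
Before the 4th dose, 3 doses have been given. Superposition: Cmin = C₀·(f + f² + … + f^3).
≈ 21.000 × (0.1250 + 0.0156 + 0.0020) ≈ 21.000 × 0.1426 ≈ 2.995 μg/mL.

3.0 μg/mL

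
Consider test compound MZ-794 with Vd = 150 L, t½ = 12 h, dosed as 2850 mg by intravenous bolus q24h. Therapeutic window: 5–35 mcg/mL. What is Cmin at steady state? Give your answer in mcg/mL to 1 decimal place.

6.3 mcg/mL

τ = 24 h = 2 half-lives, so f = (1/2)^2 = 0.25.
At steady state, R = 1/(1 − 0.25) = 4/3.
Single-dose peak C₀ = D/Vd = 2850/150 = 19 mcg/mL.
Steady-state peak Cmax,ss = C₀·R = 19 × 4/3 ≈ 25.333 mcg/mL.
Steady-state trough Cmin,ss = Cmax,ss·f ≈ 25.333 × 0.25 ≈ 6.333 mcg/mL.
Trough 6.3 mcg/mL vs MEC 5 mcg/mL: adequate.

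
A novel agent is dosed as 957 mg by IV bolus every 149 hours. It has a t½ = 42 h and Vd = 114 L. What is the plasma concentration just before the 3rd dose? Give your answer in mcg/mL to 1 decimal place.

f = (1/2)^(τ/t½) = (1/2)^(149/42) ≈ 0.0855.
C₀ = D/Vd = 957/114 ≈ 8.395 mcg/mL.
Before the 3rd dose, 2 doses have been given. Superposition: Cmin = C₀·(f + f²).
≈ 8.395 × (0.0855 + 0.0073) ≈ 8.395 × 0.0928 ≈ 0.779 mcg/mL.

0.8 mcg/mL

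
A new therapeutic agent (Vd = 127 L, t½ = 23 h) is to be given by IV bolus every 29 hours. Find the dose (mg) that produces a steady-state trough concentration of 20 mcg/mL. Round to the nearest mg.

3547 mg

τ/t½ = 29/23 ≈ 1.2609, so f = (1/2)^(29/23) ≈ 0.417292.
Cmin,ss = (D/Vd)·f/(1−f), so D = Cmin,ss·Vd·(1−f)/f.
D = 20 × 127 × (1−f)/f ≈ 20 × 127 × 1.39640 ≈ 3546.86 mg.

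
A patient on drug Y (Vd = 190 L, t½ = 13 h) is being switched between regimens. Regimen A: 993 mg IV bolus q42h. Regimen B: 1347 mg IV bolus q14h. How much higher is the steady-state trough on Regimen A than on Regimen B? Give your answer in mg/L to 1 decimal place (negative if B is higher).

-5.8 mg/L

Regimen A: f = (1/2)^(42/13) ≈ 0.1065; Cmin,ss = (993/190)·f/(1−f) ≈ 0.623 mg/L.
Regimen B: f = (1/2)^(14/13) ≈ 0.4740; Cmin,ss = (1347/190)·f/(1−f) ≈ 6.389 mg/L.
Difference ≈ 0.623 − 6.389 ≈ -5.766 mg/L.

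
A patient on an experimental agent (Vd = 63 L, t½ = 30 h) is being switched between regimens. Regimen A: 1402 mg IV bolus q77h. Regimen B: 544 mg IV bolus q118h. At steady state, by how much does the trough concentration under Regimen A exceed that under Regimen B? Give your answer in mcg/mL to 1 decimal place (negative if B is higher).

3.9 mcg/mL

Regimen A: f = (1/2)^(77/30) ≈ 0.1688; Cmin,ss = (1402/63)·f/(1−f) ≈ 4.519 mcg/mL.
Regimen B: f = (1/2)^(118/30) ≈ 0.0655; Cmin,ss = (544/63)·f/(1−f) ≈ 0.605 mcg/mL.
Difference ≈ 4.519 − 0.605 ≈ 3.914 mcg/mL.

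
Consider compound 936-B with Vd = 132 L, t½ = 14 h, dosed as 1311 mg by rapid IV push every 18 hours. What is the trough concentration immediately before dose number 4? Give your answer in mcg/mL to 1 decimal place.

f = (1/2)^(τ/t½) = (1/2)^(18/14) ≈ 0.4102.
C₀ = D/Vd = 1311/132 ≈ 9.932 mcg/mL.
Before the 4th dose, 3 doses have been given. Superposition: Cmin = C₀·(f + f² + … + f^3).
≈ 9.932 × (0.4102 + 0.1683 + 0.0690) ≈ 9.932 × 0.6475 ≈ 6.431 mcg/mL.

6.4 mcg/mL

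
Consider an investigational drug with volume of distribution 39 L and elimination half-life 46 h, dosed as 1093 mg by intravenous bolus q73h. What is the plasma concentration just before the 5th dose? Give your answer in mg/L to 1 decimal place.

f = (1/2)^(τ/t½) = (1/2)^(73/46) ≈ 0.3329.
C₀ = D/Vd = 1093/39 ≈ 28.026 mg/L.
Before the 5th dose, 4 doses have been given. Superposition: Cmin = C₀·(f + f² + … + f^4).
≈ 28.026 × (0.3329 + 0.1108 + 0.0369 + 0.0123) ≈ 28.026 × 0.4929 ≈ 13.814 mg/L.

13.8 mg/L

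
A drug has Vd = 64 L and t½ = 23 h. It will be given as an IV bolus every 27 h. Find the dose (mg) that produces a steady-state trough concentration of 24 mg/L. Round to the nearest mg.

τ/t½ = 27/23 ≈ 1.1739, so f = (1/2)^(27/23) ≈ 0.443218.
Cmin,ss = (D/Vd)·f/(1−f), so D = Cmin,ss·Vd·(1−f)/f.
D = 24 × 64 × (1−f)/f ≈ 24 × 64 × 1.25623 ≈ 1929.57 mg.

1930 mg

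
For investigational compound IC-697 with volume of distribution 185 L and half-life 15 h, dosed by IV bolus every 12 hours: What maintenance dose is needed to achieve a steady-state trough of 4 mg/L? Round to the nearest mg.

τ/t½ = 12/15 ≈ 0.8, so f = (1/2)^(12/15) ≈ 0.574349.
Cmin,ss = (D/Vd)·f/(1−f), so D = Cmin,ss·Vd·(1−f)/f.
D = 4 × 185 × (1−f)/f ≈ 4 × 185 × 0.74110 ≈ 548.41 mg.

548 mg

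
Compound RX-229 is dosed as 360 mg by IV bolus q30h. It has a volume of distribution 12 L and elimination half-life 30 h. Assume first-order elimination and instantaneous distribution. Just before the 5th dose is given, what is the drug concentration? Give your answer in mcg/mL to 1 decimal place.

f = (1/2)^(τ/t½) = (1/2)^(30/30) ≈ 0.5000.
C₀ = D/Vd = 360/12 ≈ 30.000 mcg/mL.
Before the 5th dose, 4 doses have been given. Superposition: Cmin = C₀·(f + f² + … + f^4).
≈ 30.000 × (0.5000 + 0.2500 + 0.1250 + 0.0625) ≈ 30.000 × 0.9375 ≈ 28.125 mcg/mL.

28.1 mcg/mL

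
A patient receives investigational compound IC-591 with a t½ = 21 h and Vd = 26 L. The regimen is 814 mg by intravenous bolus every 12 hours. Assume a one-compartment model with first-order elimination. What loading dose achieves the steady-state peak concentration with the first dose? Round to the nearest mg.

2489 mg

f = (1/2)^(12/21) ≈ 0.672950; accumulation ratio R = 1/(1−f) ≈ 3.05764.
Loading dose to hit Cmax,ss on first dose: D_load = D_maint·R ≈ 814 × 3.05764 ≈ 2488.92 mg.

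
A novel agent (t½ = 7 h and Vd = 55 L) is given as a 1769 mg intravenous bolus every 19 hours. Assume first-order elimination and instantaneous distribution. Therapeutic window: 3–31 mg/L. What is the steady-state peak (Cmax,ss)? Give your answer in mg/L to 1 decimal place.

Over one 19-h interval, 19/7 ≈ 2.7143 half-lives elapse, leaving f ≈ 0.1524 of each dose.
Accumulation ratio R = 1/(1 − f) ≈ 1/0.8476 ≈ 1.1798.
Each bolus raises the concentration by D/Vd = 1769/55 ≈ 32.164 mg/L.
Steady-state peak Cmax,ss = C₀·R ≈ 32.164 × 1.1798 ≈ 37.947 mg/L.
Peak 37.9 mg/L vs MTC 31 mg/L: exceeds toxic threshold.

37.9 mg/L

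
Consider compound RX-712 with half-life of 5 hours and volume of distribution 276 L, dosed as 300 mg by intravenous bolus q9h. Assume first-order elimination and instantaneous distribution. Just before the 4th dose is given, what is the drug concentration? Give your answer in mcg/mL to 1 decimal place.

f = (1/2)^(τ/t½) = (1/2)^(9/5) ≈ 0.2872.
C₀ = D/Vd = 300/276 ≈ 1.087 mcg/mL.
Before the 4th dose, 3 doses have been given. Superposition: Cmin = C₀·(f + f² + … + f^3).
≈ 1.087 × (0.2872 + 0.0825 + 0.0237) ≈ 1.087 × 0.3934 ≈ 0.428 mcg/mL.

0.4 mcg/mL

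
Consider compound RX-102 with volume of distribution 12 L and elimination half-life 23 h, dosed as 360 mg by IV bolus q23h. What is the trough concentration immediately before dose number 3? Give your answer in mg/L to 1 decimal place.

22.5 mg/L

f = (1/2)^(τ/t½) = (1/2)^(23/23) ≈ 0.5000.
C₀ = D/Vd = 360/12 ≈ 30.000 mg/L.
Before the 3rd dose, 2 doses have been given. Superposition: Cmin = C₀·(f + f²).
≈ 30.000 × (0.5000 + 0.2500) ≈ 30.000 × 0.7500 ≈ 22.500 mg/L.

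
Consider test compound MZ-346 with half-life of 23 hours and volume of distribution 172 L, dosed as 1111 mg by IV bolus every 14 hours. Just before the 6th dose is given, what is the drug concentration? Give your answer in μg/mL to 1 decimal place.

f = (1/2)^(τ/t½) = (1/2)^(14/23) ≈ 0.6558.
C₀ = D/Vd = 1111/172 ≈ 6.459 μg/mL.
Before the 6th dose, 5 doses have been given. Superposition: Cmin = C₀·(f + f² + … + f^5).
≈ 6.459 × (0.6558 + 0.4301 + 0.2820 + 0.1850 + 0.1213) ≈ 6.459 × 1.6742 ≈ 10.814 μg/mL.

10.8 μg/mL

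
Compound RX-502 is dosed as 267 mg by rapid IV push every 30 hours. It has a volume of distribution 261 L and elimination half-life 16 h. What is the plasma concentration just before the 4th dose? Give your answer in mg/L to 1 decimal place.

0.4 mg/L

f = (1/2)^(τ/t½) = (1/2)^(30/16) ≈ 0.2726.
C₀ = D/Vd = 267/261 ≈ 1.023 mg/L.
Before the 4th dose, 3 doses have been given. Superposition: Cmin = C₀·(f + f² + … + f^3).
≈ 1.023 × (0.2726 + 0.0743 + 0.0203) ≈ 1.023 × 0.3672 ≈ 0.376 mg/L.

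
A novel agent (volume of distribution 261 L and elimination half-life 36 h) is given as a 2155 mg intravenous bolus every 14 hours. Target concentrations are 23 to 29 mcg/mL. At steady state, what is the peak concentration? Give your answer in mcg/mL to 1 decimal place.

Over one 14-h interval, 14/36 ≈ 0.38889 half-lives elapse, leaving f ≈ 0.7637 of each dose.
Accumulation ratio R = 1/(1 − f) ≈ 1/0.2363 ≈ 4.2319.
Each bolus raises the concentration by D/Vd = 2155/261 ≈ 8.257 mcg/mL.
Cmax,ss = C₀/(1 − f) ≈ 8.257/0.2363 ≈ 34.943 mcg/mL.
Peak 34.9 mcg/mL vs MTC 29 mcg/mL: exceeds toxic threshold.

34.9 mcg/mL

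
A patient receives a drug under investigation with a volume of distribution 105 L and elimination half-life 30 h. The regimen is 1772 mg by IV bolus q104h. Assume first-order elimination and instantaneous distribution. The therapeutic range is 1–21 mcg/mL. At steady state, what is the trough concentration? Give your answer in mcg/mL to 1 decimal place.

1.7 mcg/mL

τ/t½ = 104/30 ≈ 3.4667, so fraction remaining f = (1/2)^(104/30) ≈ 0.0905.
Single-dose peak C₀ = D/Vd = 1772/105 ≈ 16.876 mcg/mL.
Steady-state trough Cmin,ss = C₀·f/(1−f) ≈ 16.876 × 0.0905/0.9095 ≈ 1.679 mcg/mL.
Trough 1.7 mcg/mL vs MEC 1 mcg/mL: adequate.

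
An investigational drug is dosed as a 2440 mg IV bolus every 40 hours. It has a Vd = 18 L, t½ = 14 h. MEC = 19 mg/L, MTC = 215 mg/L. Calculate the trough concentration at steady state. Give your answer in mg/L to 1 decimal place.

Over one 40-h interval, 40/14 ≈ 2.8571 half-lives elapse, leaving f ≈ 0.1380 of each dose.
Single-dose peak C₀ = D/Vd = 2440/18 ≈ 135.556 mg/L.
Steady-state trough Cmin,ss = C₀·f/(1−f) ≈ 135.556 × 0.1380/0.8620 ≈ 21.702 mg/L.
Trough 21.7 mg/L vs MEC 19 mg/L: adequate.

21.7 mg/L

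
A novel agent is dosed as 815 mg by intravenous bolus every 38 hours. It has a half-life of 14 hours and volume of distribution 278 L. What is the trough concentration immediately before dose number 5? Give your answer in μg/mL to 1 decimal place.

f = (1/2)^(τ/t½) = (1/2)^(38/14) ≈ 0.1524.
C₀ = D/Vd = 815/278 ≈ 2.932 μg/mL.
Before the 5th dose, 4 doses have been given. Superposition: Cmin = C₀·(f + f² + … + f^4).
≈ 2.932 × (0.1524 + 0.0232 + 0.0035 + 0.0005) ≈ 2.932 × 0.1796 ≈ 0.527 μg/mL.

0.5 μg/mL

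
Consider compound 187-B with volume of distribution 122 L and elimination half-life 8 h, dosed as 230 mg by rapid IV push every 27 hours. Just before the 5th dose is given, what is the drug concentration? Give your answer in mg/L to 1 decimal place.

f = (1/2)^(τ/t½) = (1/2)^(27/8) ≈ 0.0964.
C₀ = D/Vd = 230/122 ≈ 1.885 mg/L.
Before the 5th dose, 4 doses have been given. Superposition: Cmin = C₀·(f + f² + … + f^4).
≈ 1.885 × (0.0964 + 0.0093 + 0.0009 + 0.0001) ≈ 1.885 × 0.1067 ≈ 0.201 mg/L.

0.2 mg/L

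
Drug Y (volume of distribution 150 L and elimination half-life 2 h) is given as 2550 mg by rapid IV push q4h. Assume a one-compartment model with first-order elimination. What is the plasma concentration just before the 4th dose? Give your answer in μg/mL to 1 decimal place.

f = (1/2)^(τ/t½) = (1/2)^(4/2) ≈ 0.2500.
C₀ = D/Vd = 2550/150 ≈ 17.000 μg/mL.
Before the 4th dose, 3 doses have been given. Superposition: Cmin = C₀·(f + f² + … + f^3).
≈ 17.000 × (0.2500 + 0.0625 + 0.0156) ≈ 17.000 × 0.3281 ≈ 5.578 μg/mL.

5.6 μg/mL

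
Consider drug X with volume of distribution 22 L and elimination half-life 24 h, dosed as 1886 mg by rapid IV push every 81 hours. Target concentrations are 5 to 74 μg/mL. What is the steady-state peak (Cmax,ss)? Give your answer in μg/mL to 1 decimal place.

94.9 μg/mL

τ/t½ = 81/24 ≈ 3.375, so fraction remaining f = (1/2)^(81/24) ≈ 0.0964.
Accumulation ratio R = 1/(1 − f) ≈ 1/0.9036 ≈ 1.1067.
Single-dose peak C₀ = D/Vd = 1886/22 ≈ 85.727 μg/mL.
Steady-state peak Cmax,ss = C₀·R ≈ 85.727 × 1.1067 ≈ 94.874 μg/mL.
Peak 94.9 μg/mL vs MTC 74 μg/mL: exceeds toxic threshold.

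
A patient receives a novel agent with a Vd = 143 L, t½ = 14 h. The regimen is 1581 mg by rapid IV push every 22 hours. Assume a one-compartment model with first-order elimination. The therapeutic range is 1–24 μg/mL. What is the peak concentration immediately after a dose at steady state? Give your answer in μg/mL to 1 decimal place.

16.7 μg/mL

τ/t½ = 22/14 ≈ 1.5714, so fraction remaining f = (1/2)^(22/14) ≈ 0.3365.
At steady state, accumulation factor R = 1/(1 − e^(−kτ)) ≈ 1.5072.
Each bolus raises the concentration by D/Vd = 1581/143 ≈ 11.056 μg/mL.
Cmax,ss = C₀/(1 − f) ≈ 11.056/0.6635 ≈ 16.663 μg/mL.
Peak 16.7 μg/mL vs MTC 24 μg/mL: below toxic threshold.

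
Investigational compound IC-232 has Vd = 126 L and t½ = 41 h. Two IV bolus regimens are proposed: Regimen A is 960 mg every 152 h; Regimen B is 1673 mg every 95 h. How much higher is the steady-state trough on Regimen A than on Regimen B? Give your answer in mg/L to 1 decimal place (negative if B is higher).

Regimen A: f = (1/2)^(152/41) ≈ 0.0766; Cmin,ss = (960/126)·f/(1−f) ≈ 0.632 mg/L.
Regimen B: f = (1/2)^(95/41) ≈ 0.2007; Cmin,ss = (1673/126)·f/(1−f) ≈ 3.334 mg/L.
Difference ≈ 0.632 − 3.334 ≈ -2.702 mg/L.

-2.7 mg/L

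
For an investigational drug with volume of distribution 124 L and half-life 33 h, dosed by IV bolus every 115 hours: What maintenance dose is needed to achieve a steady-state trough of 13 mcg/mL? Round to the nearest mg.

τ/t½ = 115/33 ≈ 3.4848, so f = (1/2)^(115/33) ≈ 0.089322.
Cmin,ss = (D/Vd)·f/(1−f), so D = Cmin,ss·Vd·(1−f)/f.
D = 13 × 124 × (1−f)/f ≈ 13 × 124 × 10.19545 ≈ 16435.07 mg.

16435 mg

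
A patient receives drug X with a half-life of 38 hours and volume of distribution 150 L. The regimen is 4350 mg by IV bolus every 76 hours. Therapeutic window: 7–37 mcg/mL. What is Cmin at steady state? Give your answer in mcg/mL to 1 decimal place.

The dosing interval is 2 half-lives, so f = 2^(−2) = 0.25.
At steady state, R = 1/(1 − 0.25) = 4/3.
Single-dose peak C₀ = D/Vd = 4350/150 = 29 mcg/mL.
Steady-state peak Cmax,ss = C₀·R = 29 × 4/3 ≈ 38.667 mcg/mL.
Steady-state trough Cmin,ss = Cmax,ss·f ≈ 38.667 × 0.25 ≈ 9.667 mcg/mL.
Trough 9.7 mcg/mL vs MEC 7 mcg/mL: adequate.

9.7 mcg/mL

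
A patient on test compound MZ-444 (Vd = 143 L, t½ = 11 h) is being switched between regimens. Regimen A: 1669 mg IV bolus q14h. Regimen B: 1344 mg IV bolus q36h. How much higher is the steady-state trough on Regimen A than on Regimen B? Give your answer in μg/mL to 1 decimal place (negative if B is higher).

7.2 μg/mL

Regimen A: f = (1/2)^(14/11) ≈ 0.4139; Cmin,ss = (1669/143)·f/(1−f) ≈ 8.242 μg/mL.
Regimen B: f = (1/2)^(36/11) ≈ 0.1035; Cmin,ss = (1344/143)·f/(1−f) ≈ 1.085 μg/mL.
Difference ≈ 8.242 − 1.085 ≈ 7.157 μg/mL.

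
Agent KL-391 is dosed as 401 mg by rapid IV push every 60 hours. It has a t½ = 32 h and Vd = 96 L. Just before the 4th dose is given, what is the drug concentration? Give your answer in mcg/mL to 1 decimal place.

f = (1/2)^(τ/t½) = (1/2)^(60/32) ≈ 0.2726.
C₀ = D/Vd = 401/96 ≈ 4.177 mcg/mL.
Before the 4th dose, 3 doses have been given. Superposition: Cmin = C₀·(f + f² + … + f^3).
≈ 4.177 × (0.2726 + 0.0743 + 0.0203) ≈ 4.177 × 0.3672 ≈ 1.534 mcg/mL.

1.5 mcg/mL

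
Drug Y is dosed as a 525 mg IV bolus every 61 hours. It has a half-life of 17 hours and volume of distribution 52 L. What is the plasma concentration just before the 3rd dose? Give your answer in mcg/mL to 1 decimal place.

0.9 mcg/mL

f = (1/2)^(τ/t½) = (1/2)^(61/17) ≈ 0.0831.
C₀ = D/Vd = 525/52 ≈ 10.096 mcg/mL.
Before the 3rd dose, 2 doses have been given. Superposition: Cmin = C₀·(f + f²).
≈ 10.096 × (0.0831 + 0.0069) ≈ 10.096 × 0.0900 ≈ 0.909 mcg/mL.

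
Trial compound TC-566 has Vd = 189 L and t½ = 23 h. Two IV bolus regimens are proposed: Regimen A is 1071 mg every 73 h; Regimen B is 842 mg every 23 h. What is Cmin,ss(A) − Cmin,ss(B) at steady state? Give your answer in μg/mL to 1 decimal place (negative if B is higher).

Regimen A: f = (1/2)^(73/23) ≈ 0.1108; Cmin,ss = (1071/189)·f/(1−f) ≈ 0.706 μg/mL.
Regimen B: f = (1/2)^(23/23) ≈ 0.5000; Cmin,ss = (842/189)·f/(1−f) ≈ 4.455 μg/mL.
Difference ≈ 0.706 − 4.455 ≈ -3.749 μg/mL.

-3.7 μg/mL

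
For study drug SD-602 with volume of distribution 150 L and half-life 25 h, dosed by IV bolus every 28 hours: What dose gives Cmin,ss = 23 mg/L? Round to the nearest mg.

4048 mg

τ/t½ = 28/25 ≈ 1.12, so f = (1/2)^(28/25) ≈ 0.460094.
Cmin,ss = (D/Vd)·f/(1−f), so D = Cmin,ss·Vd·(1−f)/f.
D = 23 × 150 × (1−f)/f ≈ 23 × 150 × 1.17347 ≈ 4048.47 mg.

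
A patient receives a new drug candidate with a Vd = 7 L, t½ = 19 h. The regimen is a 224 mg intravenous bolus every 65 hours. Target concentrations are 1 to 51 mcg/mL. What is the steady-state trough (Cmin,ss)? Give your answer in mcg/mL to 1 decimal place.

k = ln2/t½ = ln2/19 ≈ 0.036481 h⁻¹; fraction remaining f = e^(−kτ) = e^(−0.036481×65) ≈ 0.0934.
Single-dose peak C₀ = D/Vd = 224/7 ≈ 32.000 mcg/mL.
Steady-state trough Cmin,ss = C₀·f/(1−f) ≈ 32.000 × 0.0934/0.9066 ≈ 3.297 mcg/mL.
Trough 3.3 mcg/mL vs MEC 1 mcg/mL: adequate.

3.3 mcg/mL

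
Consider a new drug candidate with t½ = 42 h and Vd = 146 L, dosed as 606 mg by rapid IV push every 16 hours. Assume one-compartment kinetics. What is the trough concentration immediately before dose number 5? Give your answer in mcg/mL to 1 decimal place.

f = (1/2)^(τ/t½) = (1/2)^(16/42) ≈ 0.7679.
C₀ = D/Vd = 606/146 ≈ 4.151 mcg/mL.
Before the 5th dose, 4 doses have been given. Superposition: Cmin = C₀·(f + f² + … + f^4).
≈ 4.151 × (0.7679 + 0.5897 + 0.4528 + 0.3477) ≈ 4.151 × 2.1581 ≈ 8.958 mcg/mL.

9.0 mcg/mL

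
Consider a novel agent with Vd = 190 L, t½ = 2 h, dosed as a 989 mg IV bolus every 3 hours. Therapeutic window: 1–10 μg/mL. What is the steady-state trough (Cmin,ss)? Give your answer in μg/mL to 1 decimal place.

Over one 3-h interval, 3/2 ≈ 1.5 half-lives elapse, leaving f ≈ 0.3536 of each dose.
Each bolus raises the concentration by D/Vd = 989/190 ≈ 5.205 μg/mL.
Steady-state trough Cmin,ss = C₀·f/(1−f) ≈ 5.205 × 0.3536/0.6464 ≈ 2.847 μg/mL.
Trough 2.8 μg/mL vs MEC 1 μg/mL: adequate.

2.8 μg/mL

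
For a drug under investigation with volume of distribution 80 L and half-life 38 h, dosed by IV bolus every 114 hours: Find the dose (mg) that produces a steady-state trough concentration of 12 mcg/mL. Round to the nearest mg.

6720 mg

τ/t½ = 114/38 ≈ 3, so f = (1/2)^(114/38) ≈ 0.125000.
Cmin,ss = (D/Vd)·f/(1−f), so D = Cmin,ss·Vd·(1−f)/f.
D = 12 × 80 × (1−f)/f ≈ 12 × 80 × 7.00000 ≈ 6720.00 mg.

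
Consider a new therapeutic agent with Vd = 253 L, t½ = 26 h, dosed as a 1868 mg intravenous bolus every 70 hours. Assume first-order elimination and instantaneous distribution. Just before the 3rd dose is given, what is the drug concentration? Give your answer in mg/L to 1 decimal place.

1.3 mg/L

f = (1/2)^(τ/t½) = (1/2)^(70/26) ≈ 0.1547.
C₀ = D/Vd = 1868/253 ≈ 7.383 mg/L.
Before the 3rd dose, 2 doses have been given. Superposition: Cmin = C₀·(f + f²).
≈ 7.383 × (0.1547 + 0.0239) ≈ 7.383 × 0.1786 ≈ 1.319 mg/L.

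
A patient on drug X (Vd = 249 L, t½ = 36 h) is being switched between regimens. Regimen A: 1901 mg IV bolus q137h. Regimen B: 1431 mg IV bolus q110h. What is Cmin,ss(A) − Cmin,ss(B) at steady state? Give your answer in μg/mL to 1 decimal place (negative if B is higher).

-0.2 μg/mL

Regimen A: f = (1/2)^(137/36) ≈ 0.0715; Cmin,ss = (1901/249)·f/(1−f) ≈ 0.588 μg/mL.
Regimen B: f = (1/2)^(110/36) ≈ 0.1203; Cmin,ss = (1431/249)·f/(1−f) ≈ 0.786 μg/mL.
Difference ≈ 0.588 − 0.786 ≈ -0.198 μg/mL.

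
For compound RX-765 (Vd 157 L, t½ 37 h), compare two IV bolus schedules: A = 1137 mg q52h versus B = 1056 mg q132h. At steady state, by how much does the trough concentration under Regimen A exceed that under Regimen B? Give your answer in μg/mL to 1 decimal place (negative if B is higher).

3.8 μg/mL

Regimen A: f = (1/2)^(52/37) ≈ 0.3775; Cmin,ss = (1137/157)·f/(1−f) ≈ 4.392 μg/mL.
Regimen B: f = (1/2)^(132/37) ≈ 0.0843; Cmin,ss = (1056/157)·f/(1−f) ≈ 0.619 μg/mL.
Difference ≈ 4.392 − 0.619 ≈ 3.773 μg/mL.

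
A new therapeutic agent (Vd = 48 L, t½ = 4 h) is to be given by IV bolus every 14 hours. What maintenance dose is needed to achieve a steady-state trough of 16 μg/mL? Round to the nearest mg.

τ/t½ = 14/4 ≈ 3.5, so f = (1/2)^(14/4) ≈ 0.088388.
Cmin,ss = (D/Vd)·f/(1−f), so D = Cmin,ss·Vd·(1−f)/f.
D = 16 × 48 × (1−f)/f ≈ 16 × 48 × 10.31375 ≈ 7920.96 mg.

7921 mg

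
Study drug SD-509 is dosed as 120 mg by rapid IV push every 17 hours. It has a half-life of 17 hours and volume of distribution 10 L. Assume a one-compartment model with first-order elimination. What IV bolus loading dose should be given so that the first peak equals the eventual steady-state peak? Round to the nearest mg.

f = (1/2)^(17/17) ≈ 0.500000; accumulation ratio R = 1/(1−f) ≈ 2.00000.
Loading dose to hit Cmax,ss on first dose: D_load = D_maint·R ≈ 120 × 2.00000 ≈ 240.00 mg.

240 mg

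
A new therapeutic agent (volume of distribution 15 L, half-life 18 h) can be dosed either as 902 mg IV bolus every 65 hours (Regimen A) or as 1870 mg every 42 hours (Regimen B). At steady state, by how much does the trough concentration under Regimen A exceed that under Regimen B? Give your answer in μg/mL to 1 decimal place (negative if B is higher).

-25.5 μg/mL

Regimen A: f = (1/2)^(65/18) ≈ 0.0818; Cmin,ss = (902/15)·f/(1−f) ≈ 5.357 μg/mL.
Regimen B: f = (1/2)^(42/18) ≈ 0.1984; Cmin,ss = (1870/15)·f/(1−f) ≈ 30.856 μg/mL.
Difference ≈ 5.357 − 30.856 ≈ -25.499 μg/mL.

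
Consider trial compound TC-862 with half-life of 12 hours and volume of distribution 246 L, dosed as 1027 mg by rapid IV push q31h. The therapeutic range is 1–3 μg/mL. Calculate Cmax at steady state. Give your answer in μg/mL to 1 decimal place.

5.0 μg/mL

k = ln2/t½ = ln2/12 ≈ 0.057762 h⁻¹; fraction remaining f = e^(−kτ) = e^(−0.057762×31) ≈ 0.1669.
Accumulation ratio R = 1/(1 − f) ≈ 1/0.8331 ≈ 1.2003.
Single-dose peak C₀ = D/Vd = 1027/246 ≈ 4.175 μg/mL.
Steady-state peak Cmax,ss = C₀·R ≈ 4.175 × 1.2003 ≈ 5.011 μg/mL.
Peak 5.0 μg/mL vs MTC 3 μg/mL: exceeds toxic threshold.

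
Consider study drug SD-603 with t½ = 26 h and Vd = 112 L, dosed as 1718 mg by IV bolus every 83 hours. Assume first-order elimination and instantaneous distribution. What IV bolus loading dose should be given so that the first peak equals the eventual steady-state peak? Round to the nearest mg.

f = (1/2)^(83/26) ≈ 0.109401; accumulation ratio R = 1/(1−f) ≈ 1.12284.
Loading dose to hit Cmax,ss on first dose: D_load = D_maint·R ≈ 1718 × 1.12284 ≈ 1929.04 mg.

1929 mg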